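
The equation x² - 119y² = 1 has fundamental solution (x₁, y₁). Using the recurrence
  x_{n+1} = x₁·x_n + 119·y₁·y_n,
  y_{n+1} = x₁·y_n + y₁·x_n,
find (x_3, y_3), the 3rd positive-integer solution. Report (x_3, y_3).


Step 1: Find the fundamental solution (x₁, y₁) of x² - 119y² = 1.
  Expand √119 as a continued fraction. a₀ = ⌊√119⌋ = 10; iterate m_{k+1} = d_k·a_k − m_k, d_{k+1} = (119 − m_{k+1}²)/d_k, a_{k+1} = ⌊(a₀ + m_{k+1})/d_{k+1}⌋ (starting m₀ = 0, d₀ = 1), with convergents p_k = a_k·p_{k-1} + p_{k-2}, q_k = a_k·q_{k-1} + q_{k-2} (p₋₁ = 1, q₋₁ = 0):
  k = 0: a₀ = 10; p₀/q₀ = 10/1; p₀² − 119·q₀² = 100 − 119 = -19.
  k = 1: m = 10, d = 19, a = ⌊(10 + 10)/19⌋ = 1; p/q = (1·10 + 1)/(1·1 + 0) = 11/1; p² − 119·q² = 121 − 119 = 2.
  k = 2: m = 9, d = 2, a = ⌊(10 + 9)/2⌋ = 9; p/q = (9·11 + 10)/(9·1 + 1) = 109/10; p² − 119·q² = 11881 − 11900 = -19.
  k = 3: m = 9, d = 19, a = ⌊(10 + 9)/19⌋ = 1; p/q = (1·109 + 11)/(1·10 + 1) = 120/11; p² − 119·q² = 14400 − 14399 = 1.
  The first convergent with p² − 119·q² = 1 gives the fundamental solution (x₁, y₁) = (120, 11).
Step 2: Apply the recurrence (x_{n+1}, y_{n+1}) = (x₁x_n + 119y₁y_n, x₁y_n + y₁x_n) repeatedly.
  From (x_1, y_1) = (120, 11): x_2 = 120·120 + 119·11·11 = 28799; y_2 = 120·11 + 11·120 = 2640.
  From (x_2, y_2) = (28799, 2640): x_3 = 120·28799 + 119·11·2640 = 6911640; y_3 = 120·2640 + 11·28799 = 633589.
Step 3: Verify x_3² - 119·y_3² = 47770767489600 - 47770767489599 = 1 (should be 1). ✓

(x_1, y_1) = (120, 11); (x_3, y_3) = (6911640, 633589).


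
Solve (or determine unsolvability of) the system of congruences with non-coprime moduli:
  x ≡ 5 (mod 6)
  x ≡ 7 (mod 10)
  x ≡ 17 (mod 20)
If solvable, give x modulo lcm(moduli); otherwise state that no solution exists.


Moduli 6, 10, 20 are not pairwise coprime, so CRT works modulo lcm(m_i) when all pairwise compatibility conditions hold.
Pairwise compatibility: gcd(m_i, m_j) must divide a_i - a_j for every pair.
Merge one congruence at a time:
  Start: x ≡ 5 (mod 6).
  Combine with x ≡ 7 (mod 10): gcd(6, 10) = 2; 7 - 5 = 2, which IS divisible by 2, so compatible.
    Write x = 5 + 6·t and substitute into x ≡ 7 (mod 10): 6·t ≡ 7 − 5 = 2 (mod 10).
    Divide the congruence (and modulus) by g = 2: 3·t ≡ 1 (mod 5).
    The inverse of 3 mod 5 is 2 (since 3·2 = 6 = 1·5 + 1), so t ≡ 2·1 = 2 ≡ 2 (mod 5).
    Then x = 5 + 6·2 = 17, valid modulo lcm(6, 10) = 30: x ≡ 17 (mod 30).
  Combine with x ≡ 17 (mod 20): gcd(30, 20) = 10; 17 - 17 = 0, which IS divisible by 10, so compatible.
    Write x = 17 + 30·t and substitute into x ≡ 17 (mod 20): 30·t ≡ 17 − 17 = 0 (mod 20).
    Divide the congruence (and modulus) by g = 10: 3·t ≡ 0 (mod 2).
    Reduce coefficients mod 2: 1·t ≡ 0 (mod 2).
    So t ≡ 0 (mod 2).
    Then x = 17 + 30·0 = 17, valid modulo lcm(30, 20) = 60: x ≡ 17 (mod 60).
Verify: 17 mod 6 = 5, 17 mod 10 = 7, 17 mod 20 = 17.

x ≡ 17 (mod 60).


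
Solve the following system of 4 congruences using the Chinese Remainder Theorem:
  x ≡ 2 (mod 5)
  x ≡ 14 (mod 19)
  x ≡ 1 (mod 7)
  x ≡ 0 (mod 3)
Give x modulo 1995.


Product of moduli M = 5 · 19 · 7 · 3 = 1995.
Merge one congruence at a time:
  Start: x ≡ 2 (mod 5).
  Combine with x ≡ 14 (mod 19); new modulus lcm = 95.
    Write x = 2 + 5·t and substitute into x ≡ 14 (mod 19): 5·t ≡ 14 − 2 = 12 (mod 19).
    The inverse of 5 mod 19 is 4 (since 5·4 = 20 = 1·19 + 1), so t ≡ 4·12 = 48 ≡ 10 (mod 19).
    Then x = 2 + 5·10 = 52, valid modulo lcm(5, 19) = 95: x ≡ 52 (mod 95).
  Combine with x ≡ 1 (mod 7); new modulus lcm = 665.
    Write x = 52 + 95·t and substitute into x ≡ 1 (mod 7): 95·t ≡ 1 − 52 = -51 (mod 7).
    Reduce coefficients mod 7: 4·t ≡ 5 (mod 7).
    The inverse of 4 mod 7 is 2 (since 4·2 = 8 = 1·7 + 1), so t ≡ 2·5 = 10 ≡ 3 (mod 7).
    Then x = 52 + 95·3 = 337, valid modulo lcm(95, 7) = 665: x ≡ 337 (mod 665).
  Combine with x ≡ 0 (mod 3); new modulus lcm = 1995.
    Write x = 337 + 665·t and substitute into x ≡ 0 (mod 3): 665·t ≡ 0 − 337 = -337 (mod 3).
    Reduce coefficients mod 3: 2·t ≡ 2 (mod 3).
    The inverse of 2 mod 3 is 2 (since 2·2 = 4 = 1·3 + 1), so t ≡ 2·2 = 4 ≡ 1 (mod 3).
    Then x = 337 + 665·1 = 1002, valid modulo lcm(665, 3) = 1995: x ≡ 1002 (mod 1995).
Verify against each original: 1002 mod 5 = 2, 1002 mod 19 = 14, 1002 mod 7 = 1, 1002 mod 3 = 0.

x ≡ 1002 (mod 1995).


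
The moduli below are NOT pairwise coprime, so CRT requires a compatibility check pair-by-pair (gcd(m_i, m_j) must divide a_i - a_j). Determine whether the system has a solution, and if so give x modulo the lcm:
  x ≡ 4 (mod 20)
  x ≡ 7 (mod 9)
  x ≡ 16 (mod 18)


Moduli 20, 9, 18 are not pairwise coprime, so CRT works modulo lcm(m_i) when all pairwise compatibility conditions hold.
Pairwise compatibility: gcd(m_i, m_j) must divide a_i - a_j for every pair.
Merge one congruence at a time:
  Start: x ≡ 4 (mod 20).
  Combine with x ≡ 7 (mod 9): gcd(20, 9) = 1; 7 - 4 = 3, which IS divisible by 1, so compatible.
    Write x = 4 + 20·t and substitute into x ≡ 7 (mod 9): 20·t ≡ 7 − 4 = 3 (mod 9).
    Reduce coefficients mod 9: 2·t ≡ 3 (mod 9).
    The inverse of 2 mod 9 is 5 (since 2·5 = 10 = 1·9 + 1), so t ≡ 5·3 = 15 ≡ 6 (mod 9).
    Then x = 4 + 20·6 = 124, valid modulo lcm(20, 9) = 180: x ≡ 124 (mod 180).
  Combine with x ≡ 16 (mod 18): gcd(180, 18) = 18; 16 - 124 = -108, which IS divisible by 18, so compatible.
    Write x = 124 + 180·t and substitute into x ≡ 16 (mod 18): 180·t ≡ 16 − 124 = -108 (mod 18).
    Divide the congruence (and modulus) by g = 18: 10·t ≡ -6 (mod 1).
    Modulo 1 every t works; take t = 0.
    Then x = 124 + 180·0 = 124, valid modulo lcm(180, 18) = 180: x ≡ 124 (mod 180).
Verify: 124 mod 20 = 4, 124 mod 9 = 7, 124 mod 18 = 16.

x ≡ 124 (mod 180).


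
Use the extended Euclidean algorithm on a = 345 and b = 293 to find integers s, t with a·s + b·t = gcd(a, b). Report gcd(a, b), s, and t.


Euclidean algorithm on (345, 293) — divide until remainder is 0:
  345 = 1 · 293 + 52
  293 = 5 · 52 + 33
  52 = 1 · 33 + 19
  33 = 1 · 19 + 14
  19 = 1 · 14 + 5
  14 = 2 · 5 + 4
  5 = 1 · 4 + 1
  4 = 4 · 1 + 0
gcd(345, 293) = 1.
Track Bezout coefficients alongside the remainders: start with r₀ = 345 = a·1 + b·0 (s = 1, t = 0) and r₁ = 293 = a·0 + b·1 (s = 0, t = 1); each new remainder r_{k+1} = r_{k-1} − q_k·r_k inherits s_{k+1} = s_{k-1} − q_k·s_k, t_{k+1} = t_{k-1} − q_k·t_k, so r_k = a·s_k + b·t_k at every step:
  q = 1: r = 52, s = 1 − 1·0 = 1, t = 0 − 1·1 = -1  (check: 345·1 + 293·(-1) = 52)
  q = 5: r = 33, s = 0 − 5·1 = -5, t = 1 − 5·(-1) = 6  (check: 345·(-5) + 293·6 = 33)
  q = 1: r = 19, s = 1 − 1·(-5) = 6, t = -1 − 1·6 = -7  (check: 345·6 + 293·(-7) = 19)
  q = 1: r = 14, s = -5 − 1·6 = -11, t = 6 − 1·(-7) = 13  (check: 345·(-11) + 293·13 = 14)
  q = 1: r = 5, s = 6 − 1·(-11) = 17, t = -7 − 1·13 = -20  (check: 345·17 + 293·(-20) = 5)
  q = 2: r = 4, s = -11 − 2·17 = -45, t = 13 − 2·(-20) = 53  (check: 345·(-45) + 293·53 = 4)
  q = 1: r = 1, s = 17 − 1·(-45) = 62, t = -20 − 1·53 = -73  (check: 345·62 + 293·(-73) = 1)
The row with r = 1 (the gcd) gives the Bezout coefficients s = 62, t = -73.
Result: 345 · (62) + 293 · (-73) = 1.

gcd(345, 293) = 1; s = 62, t = -73 (check: 345·62 + 293·(-73) = 1).


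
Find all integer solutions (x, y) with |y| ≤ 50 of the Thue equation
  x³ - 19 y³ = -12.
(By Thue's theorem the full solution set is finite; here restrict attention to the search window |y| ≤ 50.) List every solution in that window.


The equation is x³ - 19y³ = -12. For fixed y, x³ = 19·y³ − 12, so a solution requires the RHS to be a perfect cube.
Strategy: iterate y from -50 to 50, compute RHS = 19·y³ − 12, and check whether it is a (positive or negative) perfect cube.
Check small values of y:
  y = 0: RHS = -12 is not a perfect cube.
  y = 1: RHS = 7 is not a perfect cube.
  y = -1: RHS = -31 is not a perfect cube.
  y = 2: RHS = 140 is not a perfect cube.
  y = -2: RHS = -164 is not a perfect cube.
  y = 3: RHS = 501 is not a perfect cube.
  y = -3: RHS = -525 is not a perfect cube.
Continuing the search up to |y| = 50 finds no solutions either.
No (x, y) in the scanned range satisfies the equation.

No integer solutions with |y| ≤ 50.


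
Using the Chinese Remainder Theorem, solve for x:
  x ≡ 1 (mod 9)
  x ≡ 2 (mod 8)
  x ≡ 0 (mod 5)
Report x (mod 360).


Moduli 9, 8, 5 are pairwise coprime; by CRT there is a unique solution modulo M = 9 · 8 · 5 = 360.
Solve pairwise, accumulating the modulus:
  Start with x ≡ 1 (mod 9).
  Combine with x ≡ 2 (mod 8): since gcd(9, 8) = 1, we get a unique residue mod 72.
    Write x = 1 + 9·t and substitute into x ≡ 2 (mod 8): 9·t ≡ 2 − 1 = 1 (mod 8).
    Reduce coefficients mod 8: 1·t ≡ 1 (mod 8).
    So t ≡ 1 (mod 8).
    Then x = 1 + 9·1 = 10, valid modulo lcm(9, 8) = 72: x ≡ 10 (mod 72).
  Combine with x ≡ 0 (mod 5): since gcd(72, 5) = 1, we get a unique residue mod 360.
    Write x = 10 + 72·t and substitute into x ≡ 0 (mod 5): 72·t ≡ 0 − 10 = -10 (mod 5).
    Reduce coefficients mod 5: 2·t ≡ 0 (mod 5).
    The inverse of 2 mod 5 is 3 (since 2·3 = 6 = 1·5 + 1), so t ≡ 3·0 = 0 ≡ 0 (mod 5).
    Then x = 10 + 72·0 = 10, valid modulo lcm(72, 5) = 360: x ≡ 10 (mod 360).
Verify: 10 mod 9 = 1 ✓, 10 mod 8 = 2 ✓, 10 mod 5 = 0 ✓.

x ≡ 10 (mod 360).


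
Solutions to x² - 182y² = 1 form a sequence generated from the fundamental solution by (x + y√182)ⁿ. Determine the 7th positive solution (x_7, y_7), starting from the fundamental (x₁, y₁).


Step 1: Find the fundamental solution (x₁, y₁) of x² - 182y² = 1.
  Expand √182 as a continued fraction. a₀ = ⌊√182⌋ = 13; iterate m_{k+1} = d_k·a_k − m_k, d_{k+1} = (182 − m_{k+1}²)/d_k, a_{k+1} = ⌊(a₀ + m_{k+1})/d_{k+1}⌋ (starting m₀ = 0, d₀ = 1), with convergents p_k = a_k·p_{k-1} + p_{k-2}, q_k = a_k·q_{k-1} + q_{k-2} (p₋₁ = 1, q₋₁ = 0):
  k = 0: a₀ = 13; p₀/q₀ = 13/1; p₀² − 182·q₀² = 169 − 182 = -13.
  k = 1: m = 13, d = 13, a = ⌊(13 + 13)/13⌋ = 2; p/q = (2·13 + 1)/(2·1 + 0) = 27/2; p² − 182·q² = 729 − 728 = 1.
  The first convergent with p² − 182·q² = 1 gives the fundamental solution (x₁, y₁) = (27, 2).
Step 2: Apply the recurrence (x_{n+1}, y_{n+1}) = (x₁x_n + 182y₁y_n, x₁y_n + y₁x_n) repeatedly.
  From (x_1, y_1) = (27, 2): x_2 = 27·27 + 182·2·2 = 1457; y_2 = 27·2 + 2·27 = 108.
  From (x_2, y_2) = (1457, 108): x_3 = 27·1457 + 182·2·108 = 78651; y_3 = 27·108 + 2·1457 = 5830.
  From (x_3, y_3) = (78651, 5830): x_4 = 27·78651 + 182·2·5830 = 4245697; y_4 = 27·5830 + 2·78651 = 314712.
  From (x_4, y_4) = (4245697, 314712): x_5 = 27·4245697 + 182·2·314712 = 229188987; y_5 = 27·314712 + 2·4245697 = 16988618.
  From (x_5, y_5) = (229188987, 16988618): x_6 = 27·229188987 + 182·2·16988618 = 12371959601; y_6 = 27·16988618 + 2·229188987 = 917070660.
  From (x_6, y_6) = (12371959601, 917070660): x_7 = 27·12371959601 + 182·2·917070660 = 667856629467; y_7 = 27·917070660 + 2·12371959601 = 49504827022.
Step 3: Verify x_7² - 182·y_7² = 446032477523021732704089 - 446032477523021732704088 = 1 (should be 1). ✓

(x_1, y_1) = (27, 2); (x_7, y_7) = (667856629467, 49504827022).


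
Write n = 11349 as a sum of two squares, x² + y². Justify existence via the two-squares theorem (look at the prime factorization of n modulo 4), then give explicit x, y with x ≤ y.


Step 1: Factor n = 11349 = 3^2 · 13 · 97.
Step 2: Check the mod-4 condition on each prime factor: 3 ≡ 3 (mod 4), exponent 2 (must be even); 13 ≡ 1 (mod 4), exponent 1; 97 ≡ 1 (mod 4), exponent 1.
All primes ≡ 3 (mod 4) appear to even exponent (or don't appear), so by the two-squares theorem n IS expressible as a sum of two squares.
Step 3: Build a representation. Group n = k² · m with k = 3 and m = 13 · 97 = 1261 (a product of primes ≡ 1 (mod 4)); a representation of m scales to one of n via (k·x)² + (k·y)² = k²(x² + y²). Each prime p ≡ 1 (mod 4) is itself a sum of two squares; find a² by testing p − a² for a perfect square:
  13: 13 − 1² = 12, 13 − 2² = 9 = 3² ⇒ 13 = 2² + 3².
  97: 97 − 1² = 96, 97 − 2² = 93, 97 − 3² = 88, 97 − 4² = 81 = 9² ⇒ 97 = 4² + 9².
  Combine using the Brahmagupta–Fibonacci identity (a² + b²)(c² + d²) = (ac − bd)² + (ad + bc)² = (ac + bd)² + (ad − bc)²:
  13 · 97 = 1261: from (2² + 3²)(4² + 9²), take (2·4 − 3·9, 2·9 + 3·4) = (8 − 27, 18 + 12) = (-19, 30); dropping signs (only squares matter) gives (19, 30); check 19² + 30² = 361 + 900 = 1261 ✓.
  Scale by k = 3: (3·19, 3·30) = (57, 90).
Step 4: Order so x ≤ y and verify: 57² + 90² = 3249 + 8100 = 11349 = n. ✓

n = 11349 = 57² + 90² (one valid representation with x ≤ y).


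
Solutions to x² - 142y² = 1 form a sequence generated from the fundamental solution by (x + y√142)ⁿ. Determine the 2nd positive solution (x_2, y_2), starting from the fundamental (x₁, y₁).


Step 1: Find the fundamental solution (x₁, y₁) of x² - 142y² = 1.
  Expand √142 as a continued fraction. a₀ = ⌊√142⌋ = 11; iterate m_{k+1} = d_k·a_k − m_k, d_{k+1} = (142 − m_{k+1}²)/d_k, a_{k+1} = ⌊(a₀ + m_{k+1})/d_{k+1}⌋ (starting m₀ = 0, d₀ = 1), with convergents p_k = a_k·p_{k-1} + p_{k-2}, q_k = a_k·q_{k-1} + q_{k-2} (p₋₁ = 1, q₋₁ = 0):
  k = 0: a₀ = 11; p₀/q₀ = 11/1; p₀² − 142·q₀² = 121 − 142 = -21.
  k = 1: m = 11, d = 21, a = ⌊(11 + 11)/21⌋ = 1; p/q = (1·11 + 1)/(1·1 + 0) = 12/1; p² − 142·q² = 144 − 142 = 2.
  k = 2: m = 10, d = 2, a = ⌊(11 + 10)/2⌋ = 10; p/q = (10·12 + 11)/(10·1 + 1) = 131/11; p² − 142·q² = 17161 − 17182 = -21.
  k = 3: m = 10, d = 21, a = ⌊(11 + 10)/21⌋ = 1; p/q = (1·131 + 12)/(1·11 + 1) = 143/12; p² − 142·q² = 20449 − 20448 = 1.
  The first convergent with p² − 142·q² = 1 gives the fundamental solution (x₁, y₁) = (143, 12).
Step 2: Apply the recurrence (x_{n+1}, y_{n+1}) = (x₁x_n + 142y₁y_n, x₁y_n + y₁x_n) repeatedly.
  From (x_1, y_1) = (143, 12): x_2 = 143·143 + 142·12·12 = 40897; y_2 = 143·12 + 12·143 = 3432.
Step 3: Verify x_2² - 142·y_2² = 1672564609 - 1672564608 = 1 (should be 1). ✓

(x_1, y_1) = (143, 12); (x_2, y_2) = (40897, 3432).


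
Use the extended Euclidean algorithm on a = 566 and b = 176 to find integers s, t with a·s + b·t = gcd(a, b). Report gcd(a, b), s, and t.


Euclidean algorithm on (566, 176) — divide until remainder is 0:
  566 = 3 · 176 + 38
  176 = 4 · 38 + 24
  38 = 1 · 24 + 14
  24 = 1 · 14 + 10
  14 = 1 · 10 + 4
  10 = 2 · 4 + 2
  4 = 2 · 2 + 0
gcd(566, 176) = 2.
Track Bezout coefficients alongside the remainders: start with r₀ = 566 = a·1 + b·0 (s = 1, t = 0) and r₁ = 176 = a·0 + b·1 (s = 0, t = 1); each new remainder r_{k+1} = r_{k-1} − q_k·r_k inherits s_{k+1} = s_{k-1} − q_k·s_k, t_{k+1} = t_{k-1} − q_k·t_k, so r_k = a·s_k + b·t_k at every step:
  q = 3: r = 38, s = 1 − 3·0 = 1, t = 0 − 3·1 = -3  (check: 566·1 + 176·(-3) = 38)
  q = 4: r = 24, s = 0 − 4·1 = -4, t = 1 − 4·(-3) = 13  (check: 566·(-4) + 176·13 = 24)
  q = 1: r = 14, s = 1 − 1·(-4) = 5, t = -3 − 1·13 = -16  (check: 566·5 + 176·(-16) = 14)
  q = 1: r = 10, s = -4 − 1·5 = -9, t = 13 − 1·(-16) = 29  (check: 566·(-9) + 176·29 = 10)
  q = 1: r = 4, s = 5 − 1·(-9) = 14, t = -16 − 1·29 = -45  (check: 566·14 + 176·(-45) = 4)
  q = 2: r = 2, s = -9 − 2·14 = -37, t = 29 − 2·(-45) = 119  (check: 566·(-37) + 176·119 = 2)
The row with r = 2 (the gcd) gives the Bezout coefficients s = -37, t = 119.
Result: 566 · (-37) + 176 · (119) = 2.

gcd(566, 176) = 2; s = -37, t = 119 (check: 566·(-37) + 176·119 = 2).


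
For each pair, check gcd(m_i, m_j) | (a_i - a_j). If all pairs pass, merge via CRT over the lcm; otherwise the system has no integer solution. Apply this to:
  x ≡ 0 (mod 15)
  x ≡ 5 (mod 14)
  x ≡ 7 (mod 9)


Moduli 15, 14, 9 are not pairwise coprime, so CRT works modulo lcm(m_i) when all pairwise compatibility conditions hold.
Pairwise compatibility: gcd(m_i, m_j) must divide a_i - a_j for every pair.
Merge one congruence at a time:
  Start: x ≡ 0 (mod 15).
  Combine with x ≡ 5 (mod 14): gcd(15, 14) = 1; 5 - 0 = 5, which IS divisible by 1, so compatible.
    Write x = 0 + 15·t and substitute into x ≡ 5 (mod 14): 15·t ≡ 5 − 0 = 5 (mod 14).
    Reduce coefficients mod 14: 1·t ≡ 5 (mod 14).
    So t ≡ 5 (mod 14).
    Then x = 0 + 15·5 = 75, valid modulo lcm(15, 14) = 210: x ≡ 75 (mod 210).
  Combine with x ≡ 7 (mod 9): gcd(210, 9) = 3, and 7 - 75 = -68 is NOT divisible by 3.
    ⇒ system is inconsistent (no integer solution).

No solution (the system is inconsistent).


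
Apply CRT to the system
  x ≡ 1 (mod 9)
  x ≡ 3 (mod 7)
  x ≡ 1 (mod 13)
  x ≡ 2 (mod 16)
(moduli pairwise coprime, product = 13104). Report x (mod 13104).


Product of moduli M = 9 · 7 · 13 · 16 = 13104.
Merge one congruence at a time:
  Start: x ≡ 1 (mod 9).
  Combine with x ≡ 3 (mod 7); new modulus lcm = 63.
    Write x = 1 + 9·t and substitute into x ≡ 3 (mod 7): 9·t ≡ 3 − 1 = 2 (mod 7).
    Reduce coefficients mod 7: 2·t ≡ 2 (mod 7).
    The inverse of 2 mod 7 is 4 (since 2·4 = 8 = 1·7 + 1), so t ≡ 4·2 = 8 ≡ 1 (mod 7).
    Then x = 1 + 9·1 = 10, valid modulo lcm(9, 7) = 63: x ≡ 10 (mod 63).
  Combine with x ≡ 1 (mod 13); new modulus lcm = 819.
    Write x = 10 + 63·t and substitute into x ≡ 1 (mod 13): 63·t ≡ 1 − 10 = -9 (mod 13).
    Reduce coefficients mod 13: 11·t ≡ 4 (mod 13).
    The inverse of 11 mod 13 is 6 (since 11·6 = 66 = 5·13 + 1), so t ≡ 6·4 = 24 ≡ 11 (mod 13).
    Then x = 10 + 63·11 = 703, valid modulo lcm(63, 13) = 819: x ≡ 703 (mod 819).
  Combine with x ≡ 2 (mod 16); new modulus lcm = 13104.
    Write x = 703 + 819·t and substitute into x ≡ 2 (mod 16): 819·t ≡ 2 − 703 = -701 (mod 16).
    Reduce coefficients mod 16: 3·t ≡ 3 (mod 16).
    The inverse of 3 mod 16 is 11 (since 3·11 = 33 = 2·16 + 1), so t ≡ 11·3 = 33 ≡ 1 (mod 16).
    Then x = 703 + 819·1 = 1522, valid modulo lcm(819, 16) = 13104: x ≡ 1522 (mod 13104).
Verify against each original: 1522 mod 9 = 1, 1522 mod 7 = 3, 1522 mod 13 = 1, 1522 mod 16 = 2.

x ≡ 1522 (mod 13104).


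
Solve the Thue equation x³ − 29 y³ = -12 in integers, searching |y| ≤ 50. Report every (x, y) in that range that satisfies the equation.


The equation is x³ - 29y³ = -12. For fixed y, x³ = 29·y³ − 12, so a solution requires the RHS to be a perfect cube.
Strategy: iterate y from -50 to 50, compute RHS = 29·y³ − 12, and check whether it is a (positive or negative) perfect cube.
Check small values of y:
  y = 0: RHS = -12 is not a perfect cube.
  y = 1: RHS = 17 is not a perfect cube.
  y = -1: RHS = -41 is not a perfect cube.
  y = 2: RHS = 220 is not a perfect cube.
  y = -2: RHS = -244 is not a perfect cube.
  y = 3: RHS = 771 is not a perfect cube.
  y = -3: RHS = -795 is not a perfect cube.
Continuing the search up to |y| = 50 finds no solutions either.
No (x, y) in the scanned range satisfies the equation.

No integer solutions with |y| ≤ 50.


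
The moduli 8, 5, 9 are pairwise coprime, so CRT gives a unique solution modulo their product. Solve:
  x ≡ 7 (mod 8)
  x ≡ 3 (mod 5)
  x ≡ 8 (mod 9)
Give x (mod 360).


Moduli 8, 5, 9 are pairwise coprime; by CRT there is a unique solution modulo M = 8 · 5 · 9 = 360.
Solve pairwise, accumulating the modulus:
  Start with x ≡ 7 (mod 8).
  Combine with x ≡ 3 (mod 5): since gcd(8, 5) = 1, we get a unique residue mod 40.
    Write x = 7 + 8·t and substitute into x ≡ 3 (mod 5): 8·t ≡ 3 − 7 = -4 (mod 5).
    Reduce coefficients mod 5: 3·t ≡ 1 (mod 5).
    The inverse of 3 mod 5 is 2 (since 3·2 = 6 = 1·5 + 1), so t ≡ 2·1 = 2 ≡ 2 (mod 5).
    Then x = 7 + 8·2 = 23, valid modulo lcm(8, 5) = 40: x ≡ 23 (mod 40).
  Combine with x ≡ 8 (mod 9): since gcd(40, 9) = 1, we get a unique residue mod 360.
    Write x = 23 + 40·t and substitute into x ≡ 8 (mod 9): 40·t ≡ 8 − 23 = -15 (mod 9).
    Reduce coefficients mod 9: 4·t ≡ 3 (mod 9).
    The inverse of 4 mod 9 is 7 (since 4·7 = 28 = 3·9 + 1), so t ≡ 7·3 = 21 ≡ 3 (mod 9).
    Then x = 23 + 40·3 = 143, valid modulo lcm(40, 9) = 360: x ≡ 143 (mod 360).
Verify: 143 mod 8 = 7 ✓, 143 mod 5 = 3 ✓, 143 mod 9 = 8 ✓.

x ≡ 143 (mod 360).


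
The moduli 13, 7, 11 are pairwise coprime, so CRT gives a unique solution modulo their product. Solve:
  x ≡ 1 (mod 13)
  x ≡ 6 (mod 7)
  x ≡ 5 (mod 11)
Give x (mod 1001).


Moduli 13, 7, 11 are pairwise coprime; by CRT there is a unique solution modulo M = 13 · 7 · 11 = 1001.
Solve pairwise, accumulating the modulus:
  Start with x ≡ 1 (mod 13).
  Combine with x ≡ 6 (mod 7): since gcd(13, 7) = 1, we get a unique residue mod 91.
    Write x = 1 + 13·t and substitute into x ≡ 6 (mod 7): 13·t ≡ 6 − 1 = 5 (mod 7).
    Reduce coefficients mod 7: 6·t ≡ 5 (mod 7).
    The inverse of 6 mod 7 is 6 (since 6·6 = 36 = 5·7 + 1), so t ≡ 6·5 = 30 ≡ 2 (mod 7).
    Then x = 1 + 13·2 = 27, valid modulo lcm(13, 7) = 91: x ≡ 27 (mod 91).
  Combine with x ≡ 5 (mod 11): since gcd(91, 11) = 1, we get a unique residue mod 1001.
    Write x = 27 + 91·t and substitute into x ≡ 5 (mod 11): 91·t ≡ 5 − 27 = -22 (mod 11).
    Reduce coefficients mod 11: 3·t ≡ 0 (mod 11).
    The inverse of 3 mod 11 is 4 (since 3·4 = 12 = 1·11 + 1), so t ≡ 4·0 = 0 ≡ 0 (mod 11).
    Then x = 27 + 91·0 = 27, valid modulo lcm(91, 11) = 1001: x ≡ 27 (mod 1001).
Verify: 27 mod 13 = 1 ✓, 27 mod 7 = 6 ✓, 27 mod 11 = 5 ✓.

x ≡ 27 (mod 1001).


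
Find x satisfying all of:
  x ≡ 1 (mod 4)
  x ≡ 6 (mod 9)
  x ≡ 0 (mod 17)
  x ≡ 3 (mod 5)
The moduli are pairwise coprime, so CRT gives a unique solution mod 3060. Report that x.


Product of moduli M = 4 · 9 · 17 · 5 = 3060.
Merge one congruence at a time:
  Start: x ≡ 1 (mod 4).
  Combine with x ≡ 6 (mod 9); new modulus lcm = 36.
    Write x = 1 + 4·t and substitute into x ≡ 6 (mod 9): 4·t ≡ 6 − 1 = 5 (mod 9).
    The inverse of 4 mod 9 is 7 (since 4·7 = 28 = 3·9 + 1), so t ≡ 7·5 = 35 ≡ 8 (mod 9).
    Then x = 1 + 4·8 = 33, valid modulo lcm(4, 9) = 36: x ≡ 33 (mod 36).
  Combine with x ≡ 0 (mod 17); new modulus lcm = 612.
    Write x = 33 + 36·t and substitute into x ≡ 0 (mod 17): 36·t ≡ 0 − 33 = -33 (mod 17).
    Reduce coefficients mod 17: 2·t ≡ 1 (mod 17).
    The inverse of 2 mod 17 is 9 (since 2·9 = 18 = 1·17 + 1), so t ≡ 9·1 = 9 ≡ 9 (mod 17).
    Then x = 33 + 36·9 = 357, valid modulo lcm(36, 17) = 612: x ≡ 357 (mod 612).
  Combine with x ≡ 3 (mod 5); new modulus lcm = 3060.
    Write x = 357 + 612·t and substitute into x ≡ 3 (mod 5): 612·t ≡ 3 − 357 = -354 (mod 5).
    Reduce coefficients mod 5: 2·t ≡ 1 (mod 5).
    The inverse of 2 mod 5 is 3 (since 2·3 = 6 = 1·5 + 1), so t ≡ 3·1 = 3 ≡ 3 (mod 5).
    Then x = 357 + 612·3 = 2193, valid modulo lcm(612, 5) = 3060: x ≡ 2193 (mod 3060).
Verify against each original: 2193 mod 4 = 1, 2193 mod 9 = 6, 2193 mod 17 = 0, 2193 mod 5 = 3.

x ≡ 2193 (mod 3060).


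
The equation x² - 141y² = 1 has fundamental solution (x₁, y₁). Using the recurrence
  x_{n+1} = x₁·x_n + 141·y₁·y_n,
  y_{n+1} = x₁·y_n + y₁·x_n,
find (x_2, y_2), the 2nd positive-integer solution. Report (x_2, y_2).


Step 1: Find the fundamental solution (x₁, y₁) of x² - 141y² = 1.
  Expand √141 as a continued fraction. a₀ = ⌊√141⌋ = 11; iterate m_{k+1} = d_k·a_k − m_k, d_{k+1} = (141 − m_{k+1}²)/d_k, a_{k+1} = ⌊(a₀ + m_{k+1})/d_{k+1}⌋ (starting m₀ = 0, d₀ = 1), with convergents p_k = a_k·p_{k-1} + p_{k-2}, q_k = a_k·q_{k-1} + q_{k-2} (p₋₁ = 1, q₋₁ = 0):
  k = 0: a₀ = 11; p₀/q₀ = 11/1; p₀² − 141·q₀² = 121 − 141 = -20.
  k = 1: m = 11, d = 20, a = ⌊(11 + 11)/20⌋ = 1; p/q = (1·11 + 1)/(1·1 + 0) = 12/1; p² − 141·q² = 144 − 141 = 3.
  k = 2: m = 9, d = 3, a = ⌊(11 + 9)/3⌋ = 6; p/q = (6·12 + 11)/(6·1 + 1) = 83/7; p² − 141·q² = 6889 − 6909 = -20.
  k = 3: m = 9, d = 20, a = ⌊(11 + 9)/20⌋ = 1; p/q = (1·83 + 12)/(1·7 + 1) = 95/8; p² − 141·q² = 9025 − 9024 = 1.
  The first convergent with p² − 141·q² = 1 gives the fundamental solution (x₁, y₁) = (95, 8).
Step 2: Apply the recurrence (x_{n+1}, y_{n+1}) = (x₁x_n + 141y₁y_n, x₁y_n + y₁x_n) repeatedly.
  From (x_1, y_1) = (95, 8): x_2 = 95·95 + 141·8·8 = 18049; y_2 = 95·8 + 8·95 = 1520.
Step 3: Verify x_2² - 141·y_2² = 325766401 - 325766400 = 1 (should be 1). ✓

(x_1, y_1) = (95, 8); (x_2, y_2) = (18049, 1520).


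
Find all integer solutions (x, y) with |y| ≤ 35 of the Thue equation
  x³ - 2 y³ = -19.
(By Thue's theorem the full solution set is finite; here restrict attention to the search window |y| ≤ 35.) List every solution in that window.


The equation is x³ - 2y³ = -19. For fixed y, x³ = 2·y³ − 19, so a solution requires the RHS to be a perfect cube.
Strategy: iterate y from -35 to 35, compute RHS = 2·y³ − 19, and check whether it is a (positive or negative) perfect cube.
Check small values of y:
  y = 0: RHS = -19 is not a perfect cube.
  y = 1: RHS = -17 is not a perfect cube.
  y = -1: RHS = -21 is not a perfect cube.
  y = 2: RHS = -3 is not a perfect cube.
  y = -2: RHS = -35 is not a perfect cube.
  y = 3: RHS = 35 is not a perfect cube.
  y = -3: RHS = -73 is not a perfect cube.
Continuing the search up to |y| = 35 finds no solutions either.
No (x, y) in the scanned range satisfies the equation.

No integer solutions with |y| ≤ 35.


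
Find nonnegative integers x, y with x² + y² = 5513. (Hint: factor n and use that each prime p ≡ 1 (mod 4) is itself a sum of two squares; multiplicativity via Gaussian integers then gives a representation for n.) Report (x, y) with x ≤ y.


Step 1: Factor n = 5513 = 37 · 149.
Step 2: Check the mod-4 condition on each prime factor: 37 ≡ 1 (mod 4), exponent 1; 149 ≡ 1 (mod 4), exponent 1.
All primes ≡ 3 (mod 4) appear to even exponent (or don't appear), so by the two-squares theorem n IS expressible as a sum of two squares.
Step 3: Build a representation. Here n = 37 · 149 is a product of primes ≡ 1 (mod 4). Each prime p ≡ 1 (mod 4) is itself a sum of two squares; find a² by testing p − a² for a perfect square:
  37: 37 − 1² = 36 = 6² ⇒ 37 = 1² + 6².
  149: 149 − 1² = 148, 149 − 2² = 145, 149 − 3² = 140, 149 − 4² = 133, 149 − 5² = 124, 149 − 6² = 113, 149 − 7² = 100 = 10² ⇒ 149 = 7² + 10².
  Combine using the Brahmagupta–Fibonacci identity (a² + b²)(c² + d²) = (ac − bd)² + (ad + bc)² = (ac + bd)² + (ad − bc)²:
  37 · 149 = 5513: from (1² + 6²)(7² + 10²), take (1·7 − 6·10, 1·10 + 6·7) = (7 − 60, 10 + 42) = (-53, 52); dropping signs (only squares matter) gives (53, 52); check 53² + 52² = 2809 + 2704 = 5513 ✓.
Step 4: Order so x ≤ y and verify: 52² + 53² = 2704 + 2809 = 5513 = n. ✓

n = 5513 = 52² + 53² (one valid representation with x ≤ y).


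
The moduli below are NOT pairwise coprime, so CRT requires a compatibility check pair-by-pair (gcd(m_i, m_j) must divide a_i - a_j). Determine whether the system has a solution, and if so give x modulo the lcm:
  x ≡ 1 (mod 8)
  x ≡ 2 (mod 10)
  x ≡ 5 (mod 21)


Moduli 8, 10, 21 are not pairwise coprime, so CRT works modulo lcm(m_i) when all pairwise compatibility conditions hold.
Pairwise compatibility: gcd(m_i, m_j) must divide a_i - a_j for every pair.
Merge one congruence at a time:
  Start: x ≡ 1 (mod 8).
  Combine with x ≡ 2 (mod 10): gcd(8, 10) = 2, and 2 - 1 = 1 is NOT divisible by 2.
    ⇒ system is inconsistent (no integer solution).

No solution (the system is inconsistent).


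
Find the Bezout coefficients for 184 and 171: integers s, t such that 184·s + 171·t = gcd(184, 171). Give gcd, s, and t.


Euclidean algorithm on (184, 171) — divide until remainder is 0:
  184 = 1 · 171 + 13
  171 = 13 · 13 + 2
  13 = 6 · 2 + 1
  2 = 2 · 1 + 0
gcd(184, 171) = 1.
Track Bezout coefficients alongside the remainders: start with r₀ = 184 = a·1 + b·0 (s = 1, t = 0) and r₁ = 171 = a·0 + b·1 (s = 0, t = 1); each new remainder r_{k+1} = r_{k-1} − q_k·r_k inherits s_{k+1} = s_{k-1} − q_k·s_k, t_{k+1} = t_{k-1} − q_k·t_k, so r_k = a·s_k + b·t_k at every step:
  q = 1: r = 13, s = 1 − 1·0 = 1, t = 0 − 1·1 = -1  (check: 184·1 + 171·(-1) = 13)
  q = 13: r = 2, s = 0 − 13·1 = -13, t = 1 − 13·(-1) = 14  (check: 184·(-13) + 171·14 = 2)
  q = 6: r = 1, s = 1 − 6·(-13) = 79, t = -1 − 6·14 = -85  (check: 184·79 + 171·(-85) = 1)
The row with r = 1 (the gcd) gives the Bezout coefficients s = 79, t = -85.
Result: 184 · (79) + 171 · (-85) = 1.

gcd(184, 171) = 1; s = 79, t = -85 (check: 184·79 + 171·(-85) = 1).


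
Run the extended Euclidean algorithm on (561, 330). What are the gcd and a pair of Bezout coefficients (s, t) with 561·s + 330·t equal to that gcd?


Euclidean algorithm on (561, 330) — divide until remainder is 0:
  561 = 1 · 330 + 231
  330 = 1 · 231 + 99
  231 = 2 · 99 + 33
  99 = 3 · 33 + 0
gcd(561, 330) = 33.
Track Bezout coefficients alongside the remainders: start with r₀ = 561 = a·1 + b·0 (s = 1, t = 0) and r₁ = 330 = a·0 + b·1 (s = 0, t = 1); each new remainder r_{k+1} = r_{k-1} − q_k·r_k inherits s_{k+1} = s_{k-1} − q_k·s_k, t_{k+1} = t_{k-1} − q_k·t_k, so r_k = a·s_k + b·t_k at every step:
  q = 1: r = 231, s = 1 − 1·0 = 1, t = 0 − 1·1 = -1  (check: 561·1 + 330·(-1) = 231)
  q = 1: r = 99, s = 0 − 1·1 = -1, t = 1 − 1·(-1) = 2  (check: 561·(-1) + 330·2 = 99)
  q = 2: r = 33, s = 1 − 2·(-1) = 3, t = -1 − 2·2 = -5  (check: 561·3 + 330·(-5) = 33)
The row with r = 33 (the gcd) gives the Bezout coefficients s = 3, t = -5.
Result: 561 · (3) + 330 · (-5) = 33.

gcd(561, 330) = 33; s = 3, t = -5 (check: 561·3 + 330·(-5) = 33).


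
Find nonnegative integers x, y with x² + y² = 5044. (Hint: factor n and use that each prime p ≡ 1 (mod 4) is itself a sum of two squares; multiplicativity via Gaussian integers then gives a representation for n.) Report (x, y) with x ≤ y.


Step 1: Factor n = 5044 = 2^2 · 13 · 97.
Step 2: Check the mod-4 condition on each prime factor: 2 = 2 (special); 13 ≡ 1 (mod 4), exponent 1; 97 ≡ 1 (mod 4), exponent 1.
All primes ≡ 3 (mod 4) appear to even exponent (or don't appear), so by the two-squares theorem n IS expressible as a sum of two squares.
Step 3: Build a representation. Group n = k² · m with k = 2 and m = 13 · 97 = 1261 (a product of primes ≡ 1 (mod 4)); a representation of m scales to one of n via (k·x)² + (k·y)² = k²(x² + y²). Each prime p ≡ 1 (mod 4) is itself a sum of two squares; find a² by testing p − a² for a perfect square:
  13: 13 − 1² = 12, 13 − 2² = 9 = 3² ⇒ 13 = 2² + 3².
  97: 97 − 1² = 96, 97 − 2² = 93, 97 − 3² = 88, 97 − 4² = 81 = 9² ⇒ 97 = 4² + 9².
  Combine using the Brahmagupta–Fibonacci identity (a² + b²)(c² + d²) = (ac − bd)² + (ad + bc)² = (ac + bd)² + (ad − bc)²:
  13 · 97 = 1261: from (2² + 3²)(4² + 9²), take (2·4 − 3·9, 2·9 + 3·4) = (8 − 27, 18 + 12) = (-19, 30); dropping signs (only squares matter) gives (19, 30); check 19² + 30² = 361 + 900 = 1261 ✓.
  Scale by k = 2: (2·19, 2·30) = (38, 60).
Step 4: Order so x ≤ y and verify: 38² + 60² = 1444 + 3600 = 5044 = n. ✓

n = 5044 = 38² + 60² (one valid representation with x ≤ y).


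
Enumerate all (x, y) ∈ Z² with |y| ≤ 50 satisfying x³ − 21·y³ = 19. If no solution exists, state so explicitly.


The equation is x³ - 21y³ = 19. For fixed y, x³ = 21·y³ + 19, so a solution requires the RHS to be a perfect cube.
Strategy: iterate y from -50 to 50, compute RHS = 21·y³ + 19, and check whether it is a (positive or negative) perfect cube.
Check small values of y:
  y = 0: RHS = 19 is not a perfect cube.
  y = 1: RHS = 40 is not a perfect cube.
  y = -1: RHS = -2 is not a perfect cube.
  y = 2: RHS = 187 is not a perfect cube.
  y = -2: RHS = -149 is not a perfect cube.
  y = 3: RHS = 586 is not a perfect cube.
  y = -3: RHS = -548 is not a perfect cube.
Continuing the search up to |y| = 50 finds no solutions either.
No (x, y) in the scanned range satisfies the equation.

No integer solutions with |y| ≤ 50.


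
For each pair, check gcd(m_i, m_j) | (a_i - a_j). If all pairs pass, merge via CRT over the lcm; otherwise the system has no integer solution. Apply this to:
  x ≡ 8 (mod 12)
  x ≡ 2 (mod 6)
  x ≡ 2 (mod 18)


Moduli 12, 6, 18 are not pairwise coprime, so CRT works modulo lcm(m_i) when all pairwise compatibility conditions hold.
Pairwise compatibility: gcd(m_i, m_j) must divide a_i - a_j for every pair.
Merge one congruence at a time:
  Start: x ≡ 8 (mod 12).
  Combine with x ≡ 2 (mod 6): gcd(12, 6) = 6; 2 - 8 = -6, which IS divisible by 6, so compatible.
    Write x = 8 + 12·t and substitute into x ≡ 2 (mod 6): 12·t ≡ 2 − 8 = -6 (mod 6).
    Divide the congruence (and modulus) by g = 6: 2·t ≡ -1 (mod 1).
    Modulo 1 every t works; take t = 0.
    Then x = 8 + 12·0 = 8, valid modulo lcm(12, 6) = 12: x ≡ 8 (mod 12).
  Combine with x ≡ 2 (mod 18): gcd(12, 18) = 6; 2 - 8 = -6, which IS divisible by 6, so compatible.
    Write x = 8 + 12·t and substitute into x ≡ 2 (mod 18): 12·t ≡ 2 − 8 = -6 (mod 18).
    Divide the congruence (and modulus) by g = 6: 2·t ≡ -1 (mod 3).
    Reduce coefficients mod 3: 2·t ≡ 2 (mod 3).
    The inverse of 2 mod 3 is 2 (since 2·2 = 4 = 1·3 + 1), so t ≡ 2·2 = 4 ≡ 1 (mod 3).
    Then x = 8 + 12·1 = 20, valid modulo lcm(12, 18) = 36: x ≡ 20 (mod 36).
Verify: 20 mod 12 = 8, 20 mod 6 = 2, 20 mod 18 = 2.

x ≡ 20 (mod 36).


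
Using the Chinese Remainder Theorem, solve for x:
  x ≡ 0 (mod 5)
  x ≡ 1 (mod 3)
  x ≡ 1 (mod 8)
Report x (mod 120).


Moduli 5, 3, 8 are pairwise coprime; by CRT there is a unique solution modulo M = 5 · 3 · 8 = 120.
Solve pairwise, accumulating the modulus:
  Start with x ≡ 0 (mod 5).
  Combine with x ≡ 1 (mod 3): since gcd(5, 3) = 1, we get a unique residue mod 15.
    Write x = 0 + 5·t and substitute into x ≡ 1 (mod 3): 5·t ≡ 1 − 0 = 1 (mod 3).
    Reduce coefficients mod 3: 2·t ≡ 1 (mod 3).
    The inverse of 2 mod 3 is 2 (since 2·2 = 4 = 1·3 + 1), so t ≡ 2·1 = 2 ≡ 2 (mod 3).
    Then x = 0 + 5·2 = 10, valid modulo lcm(5, 3) = 15: x ≡ 10 (mod 15).
  Combine with x ≡ 1 (mod 8): since gcd(15, 8) = 1, we get a unique residue mod 120.
    Write x = 10 + 15·t and substitute into x ≡ 1 (mod 8): 15·t ≡ 1 − 10 = -9 (mod 8).
    Reduce coefficients mod 8: 7·t ≡ 7 (mod 8).
    The inverse of 7 mod 8 is 7 (since 7·7 = 49 = 6·8 + 1), so t ≡ 7·7 = 49 ≡ 1 (mod 8).
    Then x = 10 + 15·1 = 25, valid modulo lcm(15, 8) = 120: x ≡ 25 (mod 120).
Verify: 25 mod 5 = 0 ✓, 25 mod 3 = 1 ✓, 25 mod 8 = 1 ✓.

x ≡ 25 (mod 120).


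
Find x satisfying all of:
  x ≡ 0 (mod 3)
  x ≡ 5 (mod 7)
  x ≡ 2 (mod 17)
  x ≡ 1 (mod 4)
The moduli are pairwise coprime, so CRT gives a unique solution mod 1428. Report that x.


Product of moduli M = 3 · 7 · 17 · 4 = 1428.
Merge one congruence at a time:
  Start: x ≡ 0 (mod 3).
  Combine with x ≡ 5 (mod 7); new modulus lcm = 21.
    Write x = 0 + 3·t and substitute into x ≡ 5 (mod 7): 3·t ≡ 5 − 0 = 5 (mod 7).
    The inverse of 3 mod 7 is 5 (since 3·5 = 15 = 2·7 + 1), so t ≡ 5·5 = 25 ≡ 4 (mod 7).
    Then x = 0 + 3·4 = 12, valid modulo lcm(3, 7) = 21: x ≡ 12 (mod 21).
  Combine with x ≡ 2 (mod 17); new modulus lcm = 357.
    Write x = 12 + 21·t and substitute into x ≡ 2 (mod 17): 21·t ≡ 2 − 12 = -10 (mod 17).
    Reduce coefficients mod 17: 4·t ≡ 7 (mod 17).
    The inverse of 4 mod 17 is 13 (since 4·13 = 52 = 3·17 + 1), so t ≡ 13·7 = 91 ≡ 6 (mod 17).
    Then x = 12 + 21·6 = 138, valid modulo lcm(21, 17) = 357: x ≡ 138 (mod 357).
  Combine with x ≡ 1 (mod 4); new modulus lcm = 1428.
    Write x = 138 + 357·t and substitute into x ≡ 1 (mod 4): 357·t ≡ 1 − 138 = -137 (mod 4).
    Reduce coefficients mod 4: 1·t ≡ 3 (mod 4).
    So t ≡ 3 (mod 4).
    Then x = 138 + 357·3 = 1209, valid modulo lcm(357, 4) = 1428: x ≡ 1209 (mod 1428).
Verify against each original: 1209 mod 3 = 0, 1209 mod 7 = 5, 1209 mod 17 = 2, 1209 mod 4 = 1.

x ≡ 1209 (mod 1428).


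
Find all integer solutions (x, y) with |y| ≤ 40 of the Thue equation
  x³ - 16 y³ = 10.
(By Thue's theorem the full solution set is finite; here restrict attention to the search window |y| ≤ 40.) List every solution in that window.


The equation is x³ - 16y³ = 10. For fixed y, x³ = 16·y³ + 10, so a solution requires the RHS to be a perfect cube.
Strategy: iterate y from -40 to 40, compute RHS = 16·y³ + 10, and check whether it is a (positive or negative) perfect cube.
Check small values of y:
  y = 0: RHS = 10 is not a perfect cube.
  y = 1: RHS = 26 is not a perfect cube.
  y = -1: RHS = -6 is not a perfect cube.
  y = 2: RHS = 138 is not a perfect cube.
  y = -2: RHS = -118 is not a perfect cube.
  y = 3: RHS = 442 is not a perfect cube.
  y = -3: RHS = -422 is not a perfect cube.
Continuing the search up to |y| = 40 finds no solutions either.
No (x, y) in the scanned range satisfies the equation.

No integer solutions with |y| ≤ 40.


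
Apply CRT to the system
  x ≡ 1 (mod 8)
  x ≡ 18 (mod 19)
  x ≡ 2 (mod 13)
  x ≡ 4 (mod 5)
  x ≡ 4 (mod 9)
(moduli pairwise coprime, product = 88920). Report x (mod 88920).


Product of moduli M = 8 · 19 · 13 · 5 · 9 = 88920.
Merge one congruence at a time:
  Start: x ≡ 1 (mod 8).
  Combine with x ≡ 18 (mod 19); new modulus lcm = 152.
    Write x = 1 + 8·t and substitute into x ≡ 18 (mod 19): 8·t ≡ 18 − 1 = 17 (mod 19).
    The inverse of 8 mod 19 is 12 (since 8·12 = 96 = 5·19 + 1), so t ≡ 12·17 = 204 ≡ 14 (mod 19).
    Then x = 1 + 8·14 = 113, valid modulo lcm(8, 19) = 152: x ≡ 113 (mod 152).
  Combine with x ≡ 2 (mod 13); new modulus lcm = 1976.
    Write x = 113 + 152·t and substitute into x ≡ 2 (mod 13): 152·t ≡ 2 − 113 = -111 (mod 13).
    Reduce coefficients mod 13: 9·t ≡ 6 (mod 13).
    The inverse of 9 mod 13 is 3 (since 9·3 = 27 = 2·13 + 1), so t ≡ 3·6 = 18 ≡ 5 (mod 13).
    Then x = 113 + 152·5 = 873, valid modulo lcm(152, 13) = 1976: x ≡ 873 (mod 1976).
  Combine with x ≡ 4 (mod 5); new modulus lcm = 9880.
    Write x = 873 + 1976·t and substitute into x ≡ 4 (mod 5): 1976·t ≡ 4 − 873 = -869 (mod 5).
    Reduce coefficients mod 5: 1·t ≡ 1 (mod 5).
    So t ≡ 1 (mod 5).
    Then x = 873 + 1976·1 = 2849, valid modulo lcm(1976, 5) = 9880: x ≡ 2849 (mod 9880).
  Combine with x ≡ 4 (mod 9); new modulus lcm = 88920.
    Write x = 2849 + 9880·t and substitute into x ≡ 4 (mod 9): 9880·t ≡ 4 − 2849 = -2845 (mod 9).
    Reduce coefficients mod 9: 7·t ≡ 8 (mod 9).
    The inverse of 7 mod 9 is 4 (since 7·4 = 28 = 3·9 + 1), so t ≡ 4·8 = 32 ≡ 5 (mod 9).
    Then x = 2849 + 9880·5 = 52249, valid modulo lcm(9880, 9) = 88920: x ≡ 52249 (mod 88920).
Verify against each original: 52249 mod 8 = 1, 52249 mod 19 = 18, 52249 mod 13 = 2, 52249 mod 5 = 4, 52249 mod 9 = 4.

x ≡ 52249 (mod 88920).


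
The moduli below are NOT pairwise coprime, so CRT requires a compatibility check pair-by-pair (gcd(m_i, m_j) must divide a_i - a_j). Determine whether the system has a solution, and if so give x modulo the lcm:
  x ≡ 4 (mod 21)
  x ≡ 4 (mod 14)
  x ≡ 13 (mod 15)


Moduli 21, 14, 15 are not pairwise coprime, so CRT works modulo lcm(m_i) when all pairwise compatibility conditions hold.
Pairwise compatibility: gcd(m_i, m_j) must divide a_i - a_j for every pair.
Merge one congruence at a time:
  Start: x ≡ 4 (mod 21).
  Combine with x ≡ 4 (mod 14): gcd(21, 14) = 7; 4 - 4 = 0, which IS divisible by 7, so compatible.
    Write x = 4 + 21·t and substitute into x ≡ 4 (mod 14): 21·t ≡ 4 − 4 = 0 (mod 14).
    Divide the congruence (and modulus) by g = 7: 3·t ≡ 0 (mod 2).
    Reduce coefficients mod 2: 1·t ≡ 0 (mod 2).
    So t ≡ 0 (mod 2).
    Then x = 4 + 21·0 = 4, valid modulo lcm(21, 14) = 42: x ≡ 4 (mod 42).
  Combine with x ≡ 13 (mod 15): gcd(42, 15) = 3; 13 - 4 = 9, which IS divisible by 3, so compatible.
    Write x = 4 + 42·t and substitute into x ≡ 13 (mod 15): 42·t ≡ 13 − 4 = 9 (mod 15).
    Divide the congruence (and modulus) by g = 3: 14·t ≡ 3 (mod 5).
    Reduce coefficients mod 5: 4·t ≡ 3 (mod 5).
    The inverse of 4 mod 5 is 4 (since 4·4 = 16 = 3·5 + 1), so t ≡ 4·3 = 12 ≡ 2 (mod 5).
    Then x = 4 + 42·2 = 88, valid modulo lcm(42, 15) = 210: x ≡ 88 (mod 210).
Verify: 88 mod 21 = 4, 88 mod 14 = 4, 88 mod 15 = 13.

x ≡ 88 (mod 210).
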